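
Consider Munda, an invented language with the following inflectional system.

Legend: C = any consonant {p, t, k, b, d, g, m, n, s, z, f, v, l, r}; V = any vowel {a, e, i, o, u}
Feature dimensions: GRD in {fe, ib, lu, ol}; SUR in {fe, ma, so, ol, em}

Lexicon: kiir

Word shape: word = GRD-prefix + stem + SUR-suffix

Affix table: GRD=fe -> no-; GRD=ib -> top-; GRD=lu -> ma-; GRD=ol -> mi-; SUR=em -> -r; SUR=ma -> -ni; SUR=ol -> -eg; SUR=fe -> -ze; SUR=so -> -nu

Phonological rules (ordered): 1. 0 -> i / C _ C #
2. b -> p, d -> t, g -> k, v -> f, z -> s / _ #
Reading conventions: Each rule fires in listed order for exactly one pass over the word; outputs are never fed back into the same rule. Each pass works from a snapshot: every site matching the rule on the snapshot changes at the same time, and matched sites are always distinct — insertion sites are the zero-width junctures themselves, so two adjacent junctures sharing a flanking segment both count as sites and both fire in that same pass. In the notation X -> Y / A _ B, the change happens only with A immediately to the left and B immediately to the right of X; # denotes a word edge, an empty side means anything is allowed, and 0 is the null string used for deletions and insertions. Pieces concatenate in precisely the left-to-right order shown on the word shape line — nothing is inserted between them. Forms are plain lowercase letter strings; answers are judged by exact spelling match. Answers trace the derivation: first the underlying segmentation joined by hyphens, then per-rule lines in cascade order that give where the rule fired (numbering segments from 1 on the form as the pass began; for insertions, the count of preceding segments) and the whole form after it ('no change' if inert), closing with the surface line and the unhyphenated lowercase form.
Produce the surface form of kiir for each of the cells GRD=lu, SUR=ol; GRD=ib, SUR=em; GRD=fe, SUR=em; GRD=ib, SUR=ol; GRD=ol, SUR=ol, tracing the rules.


cell GRD=lu, SUR=ol:
underlying: ma-kiir-eg
1. 0 -> i / C _ C #: no change
2. b -> p, d -> t, g -> k, v -> f, z -> s / _ #: fires at position(s) 8: makiirek
surface: makiirek

cell GRD=ib, SUR=em:
underlying: top-kiir-r
1. 0 -> i / C _ C #: inserts after position(s) 7: topkiirir
2. b -> p, d -> t, g -> k, v -> f, z -> s / _ #: no change
surface: topkiirir

cell GRD=fe, SUR=em:
underlying: no-kiir-r
1. 0 -> i / C _ C #: inserts after position(s) 6: nokiirir
2. b -> p, d -> t, g -> k, v -> f, z -> s / _ #: no change
surface: nokiirir

cell GRD=ib, SUR=ol:
underlying: top-kiir-eg
1. 0 -> i / C _ C #: no change
2. b -> p, d -> t, g -> k, v -> f, z -> s / _ #: fires at position(s) 9: topkiirek
surface: topkiirek

cell GRD=ol, SUR=ol:
underlying: mi-kiir-eg
1. 0 -> i / C _ C #: no change
2. b -> p, d -> t, g -> k, v -> f, z -> s / _ #: fires at position(s) 8: mikiirek
surface: mikiirek


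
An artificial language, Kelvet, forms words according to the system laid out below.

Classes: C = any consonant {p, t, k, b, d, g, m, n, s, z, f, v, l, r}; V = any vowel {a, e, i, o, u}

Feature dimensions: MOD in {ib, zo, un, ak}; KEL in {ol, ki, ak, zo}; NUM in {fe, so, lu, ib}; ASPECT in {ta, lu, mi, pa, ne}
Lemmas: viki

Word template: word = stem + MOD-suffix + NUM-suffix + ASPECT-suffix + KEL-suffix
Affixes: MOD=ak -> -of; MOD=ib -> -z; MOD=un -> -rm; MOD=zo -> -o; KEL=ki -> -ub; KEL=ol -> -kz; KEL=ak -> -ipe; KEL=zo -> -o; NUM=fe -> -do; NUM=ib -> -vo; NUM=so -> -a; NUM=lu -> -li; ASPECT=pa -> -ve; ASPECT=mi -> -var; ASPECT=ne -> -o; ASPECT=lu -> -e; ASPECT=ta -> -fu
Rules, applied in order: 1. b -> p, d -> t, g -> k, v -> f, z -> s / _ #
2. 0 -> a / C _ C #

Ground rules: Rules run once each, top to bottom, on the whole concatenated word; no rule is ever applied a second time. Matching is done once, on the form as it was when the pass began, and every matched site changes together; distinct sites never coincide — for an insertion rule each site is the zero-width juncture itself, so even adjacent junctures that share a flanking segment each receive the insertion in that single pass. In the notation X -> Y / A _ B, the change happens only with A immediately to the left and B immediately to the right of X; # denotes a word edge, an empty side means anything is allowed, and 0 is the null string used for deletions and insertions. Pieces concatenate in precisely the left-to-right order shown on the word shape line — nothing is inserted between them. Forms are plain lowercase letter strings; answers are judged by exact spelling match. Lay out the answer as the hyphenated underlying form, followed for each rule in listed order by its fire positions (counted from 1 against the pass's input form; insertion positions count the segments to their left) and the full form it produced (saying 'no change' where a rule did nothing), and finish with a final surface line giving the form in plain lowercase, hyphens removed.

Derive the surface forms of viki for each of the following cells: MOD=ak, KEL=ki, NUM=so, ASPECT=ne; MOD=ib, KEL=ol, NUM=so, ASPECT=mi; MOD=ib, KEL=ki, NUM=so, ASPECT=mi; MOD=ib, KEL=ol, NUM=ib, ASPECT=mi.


cell MOD=ak, KEL=ki, NUM=so, ASPECT=ne:
underlying: viki-of-a-o-ub
1. b -> p, d -> t, g -> k, v -> f, z -> s / _ #: fires at position(s) 10: vikiofaoup
2. 0 -> a / C _ C #: no change
surface: vikiofaoup

cell MOD=ib, KEL=ol, NUM=so, ASPECT=mi:
underlying: viki-z-a-var-kz
1. b -> p, d -> t, g -> k, v -> f, z -> s / _ #: fires at position(s) 11: vikizavarks
2. 0 -> a / C _ C #: inserts after position(s) 10: vikizavarkas
surface: vikizavarkas

cell MOD=ib, KEL=ki, NUM=so, ASPECT=mi:
underlying: viki-z-a-var-ub
1. b -> p, d -> t, g -> k, v -> f, z -> s / _ #: fires at position(s) 11: vikizavarup
2. 0 -> a / C _ C #: no change
surface: vikizavarup

cell MOD=ib, KEL=ol, NUM=ib, ASPECT=mi:
underlying: viki-z-vo-var-kz
1. b -> p, d -> t, g -> k, v -> f, z -> s / _ #: fires at position(s) 12: vikizvovarks
2. 0 -> a / C _ C #: inserts after position(s) 11: vikizvovarkas
surface: vikizvovarkas


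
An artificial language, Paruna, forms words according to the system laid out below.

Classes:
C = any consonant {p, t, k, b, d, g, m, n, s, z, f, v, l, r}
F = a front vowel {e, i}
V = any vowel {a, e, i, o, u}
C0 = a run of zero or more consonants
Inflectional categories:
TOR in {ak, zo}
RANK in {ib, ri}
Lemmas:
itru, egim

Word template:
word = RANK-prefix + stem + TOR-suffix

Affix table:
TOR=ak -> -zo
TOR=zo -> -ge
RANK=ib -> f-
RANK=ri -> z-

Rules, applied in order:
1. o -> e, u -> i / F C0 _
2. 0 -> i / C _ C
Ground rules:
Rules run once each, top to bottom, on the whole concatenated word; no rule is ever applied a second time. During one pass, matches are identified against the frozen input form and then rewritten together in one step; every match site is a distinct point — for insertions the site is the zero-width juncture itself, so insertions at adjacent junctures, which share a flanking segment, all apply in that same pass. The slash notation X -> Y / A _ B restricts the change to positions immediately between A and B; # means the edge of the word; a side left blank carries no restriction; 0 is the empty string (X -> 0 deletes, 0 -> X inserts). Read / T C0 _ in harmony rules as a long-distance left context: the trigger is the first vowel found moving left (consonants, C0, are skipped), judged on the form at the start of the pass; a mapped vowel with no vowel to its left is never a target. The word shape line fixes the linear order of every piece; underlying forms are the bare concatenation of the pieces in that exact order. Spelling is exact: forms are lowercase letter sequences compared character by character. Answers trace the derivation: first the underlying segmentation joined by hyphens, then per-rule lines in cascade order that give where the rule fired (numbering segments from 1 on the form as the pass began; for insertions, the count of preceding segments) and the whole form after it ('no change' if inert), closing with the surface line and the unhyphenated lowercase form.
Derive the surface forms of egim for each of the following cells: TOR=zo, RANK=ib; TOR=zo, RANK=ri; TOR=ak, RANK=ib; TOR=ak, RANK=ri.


cell TOR=zo, RANK=ib:
underlying: f-egim-ge
1. o -> e, u -> i / F C0 _: no change
2. 0 -> i / C _ C: inserts after position(s) 5: fegimige
surface: fegimige

cell TOR=zo, RANK=ri:
underlying: z-egim-ge
1. o -> e, u -> i / F C0 _: no change
2. 0 -> i / C _ C: inserts after position(s) 5: zegimige
surface: zegimige

cell TOR=ak, RANK=ib:
underlying: f-egim-zo
1. o -> e, u -> i / F C0 _: fires at position(s) 7: fegimze
2. 0 -> i / C _ C: inserts after position(s) 5: fegimize
surface: fegimize

cell TOR=ak, RANK=ri:
underlying: z-egim-zo
1. o -> e, u -> i / F C0 _: fires at position(s) 7: zegimze
2. 0 -> i / C _ C: inserts after position(s) 5: zegimize
surface: zegimize


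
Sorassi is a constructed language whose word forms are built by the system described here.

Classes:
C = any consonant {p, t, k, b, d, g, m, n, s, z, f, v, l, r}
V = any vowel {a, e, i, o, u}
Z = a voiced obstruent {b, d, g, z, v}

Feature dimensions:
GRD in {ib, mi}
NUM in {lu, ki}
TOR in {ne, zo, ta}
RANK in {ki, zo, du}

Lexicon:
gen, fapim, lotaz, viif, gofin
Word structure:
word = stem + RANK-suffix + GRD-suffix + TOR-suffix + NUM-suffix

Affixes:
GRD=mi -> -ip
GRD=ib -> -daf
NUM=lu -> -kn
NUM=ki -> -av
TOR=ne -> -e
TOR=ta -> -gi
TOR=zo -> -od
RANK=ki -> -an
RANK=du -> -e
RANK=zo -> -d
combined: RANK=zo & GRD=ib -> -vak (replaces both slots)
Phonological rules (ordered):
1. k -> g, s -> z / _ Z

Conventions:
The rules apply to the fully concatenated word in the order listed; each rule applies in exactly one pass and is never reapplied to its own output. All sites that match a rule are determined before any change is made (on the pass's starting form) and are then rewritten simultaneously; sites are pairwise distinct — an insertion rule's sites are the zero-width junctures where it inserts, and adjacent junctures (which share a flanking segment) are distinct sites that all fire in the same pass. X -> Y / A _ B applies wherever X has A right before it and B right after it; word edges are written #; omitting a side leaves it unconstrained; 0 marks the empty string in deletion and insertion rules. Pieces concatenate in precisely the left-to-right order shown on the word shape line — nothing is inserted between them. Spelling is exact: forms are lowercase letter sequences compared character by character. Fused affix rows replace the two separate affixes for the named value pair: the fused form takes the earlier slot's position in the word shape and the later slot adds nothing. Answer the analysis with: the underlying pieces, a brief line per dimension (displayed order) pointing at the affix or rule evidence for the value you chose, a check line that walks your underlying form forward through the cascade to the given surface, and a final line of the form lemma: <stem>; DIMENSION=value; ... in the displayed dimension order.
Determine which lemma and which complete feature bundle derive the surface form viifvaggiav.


underlying: viif-vak-gi-av
GRD=ib - signalled by the combined affix row
NUM=ki - signalled by the affix -av
TOR=ta - signalled by the affix -gi
RANK=zo - signalled by the combined affix row
check: viifvakgiav -> viifvaggiav
lemma: viif; GRD=ib; NUM=ki; TOR=ta; RANK=zo


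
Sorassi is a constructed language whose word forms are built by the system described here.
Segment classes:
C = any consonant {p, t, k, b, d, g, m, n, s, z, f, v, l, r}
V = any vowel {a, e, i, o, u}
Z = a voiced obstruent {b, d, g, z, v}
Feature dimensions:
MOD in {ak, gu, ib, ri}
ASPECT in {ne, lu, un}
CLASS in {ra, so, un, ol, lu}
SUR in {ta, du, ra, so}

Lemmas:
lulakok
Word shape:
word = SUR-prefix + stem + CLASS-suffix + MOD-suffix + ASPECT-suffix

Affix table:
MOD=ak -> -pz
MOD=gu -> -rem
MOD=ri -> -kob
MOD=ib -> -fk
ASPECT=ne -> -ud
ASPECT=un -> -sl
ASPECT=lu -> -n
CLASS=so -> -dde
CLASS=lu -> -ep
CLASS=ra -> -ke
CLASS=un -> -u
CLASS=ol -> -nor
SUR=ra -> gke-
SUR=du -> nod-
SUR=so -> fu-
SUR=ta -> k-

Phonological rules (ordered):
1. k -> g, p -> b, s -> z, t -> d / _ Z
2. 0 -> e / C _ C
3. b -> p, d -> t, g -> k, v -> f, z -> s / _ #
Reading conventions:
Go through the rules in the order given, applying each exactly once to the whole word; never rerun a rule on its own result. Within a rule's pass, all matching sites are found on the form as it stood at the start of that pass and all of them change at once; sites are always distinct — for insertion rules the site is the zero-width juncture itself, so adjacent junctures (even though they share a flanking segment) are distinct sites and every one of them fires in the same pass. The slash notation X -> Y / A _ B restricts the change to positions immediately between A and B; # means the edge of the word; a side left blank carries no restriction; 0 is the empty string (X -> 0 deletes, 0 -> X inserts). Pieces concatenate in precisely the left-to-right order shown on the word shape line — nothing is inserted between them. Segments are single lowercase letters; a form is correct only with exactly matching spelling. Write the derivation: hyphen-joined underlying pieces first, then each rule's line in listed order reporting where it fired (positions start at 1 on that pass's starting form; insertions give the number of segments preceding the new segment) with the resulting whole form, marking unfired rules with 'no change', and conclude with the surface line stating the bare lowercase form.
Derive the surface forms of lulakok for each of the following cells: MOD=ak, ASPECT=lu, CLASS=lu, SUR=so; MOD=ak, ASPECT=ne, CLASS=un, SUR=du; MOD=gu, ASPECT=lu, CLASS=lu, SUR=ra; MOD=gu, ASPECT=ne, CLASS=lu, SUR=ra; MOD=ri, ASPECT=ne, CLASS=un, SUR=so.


cell MOD=ak, ASPECT=lu, CLASS=lu, SUR=so:
underlying: fu-lulakok-ep-pz-n
1. k -> g, p -> b, s -> z, t -> d / _ Z: fires at position(s) 12: fululakokepbzn
2. 0 -> e / C _ C: inserts after position(s) 11, 12, 13: fululakokepebezen
3. b -> p, d -> t, g -> k, v -> f, z -> s / _ #: no change
surface: fululakokepebezen

cell MOD=ak, ASPECT=ne, CLASS=un, SUR=du:
underlying: nod-lulakok-u-pz-ud
1. k -> g, p -> b, s -> z, t -> d / _ Z: fires at position(s) 12: nodlulakokubzud
2. 0 -> e / C _ C: inserts after position(s) 3, 12: nodelulakokubezud
3. b -> p, d -> t, g -> k, v -> f, z -> s / _ #: fires at position(s) 17: nodelulakokubezut
surface: nodelulakokubezut

cell MOD=gu, ASPECT=lu, CLASS=lu, SUR=ra:
underlying: gke-lulakok-ep-rem-n
1. k -> g, p -> b, s -> z, t -> d / _ Z: no change
2. 0 -> e / C _ C: inserts after position(s) 1, 12, 15: gekelulakokeperemen
3. b -> p, d -> t, g -> k, v -> f, z -> s / _ #: no change
surface: gekelulakokeperemen

cell MOD=gu, ASPECT=ne, CLASS=lu, SUR=ra:
underlying: gke-lulakok-ep-rem-ud
1. k -> g, p -> b, s -> z, t -> d / _ Z: no change
2. 0 -> e / C _ C: inserts after position(s) 1, 12: gekelulakokeperemud
3. b -> p, d -> t, g -> k, v -> f, z -> s / _ #: fires at position(s) 19: gekelulakokeperemut
surface: gekelulakokeperemut

cell MOD=ri, ASPECT=ne, CLASS=un, SUR=so:
underlying: fu-lulakok-u-kob-ud
1. k -> g, p -> b, s -> z, t -> d / _ Z: no change
2. 0 -> e / C _ C: no change
3. b -> p, d -> t, g -> k, v -> f, z -> s / _ #: fires at position(s) 15: fululakokukobut
surface: fululakokukobut


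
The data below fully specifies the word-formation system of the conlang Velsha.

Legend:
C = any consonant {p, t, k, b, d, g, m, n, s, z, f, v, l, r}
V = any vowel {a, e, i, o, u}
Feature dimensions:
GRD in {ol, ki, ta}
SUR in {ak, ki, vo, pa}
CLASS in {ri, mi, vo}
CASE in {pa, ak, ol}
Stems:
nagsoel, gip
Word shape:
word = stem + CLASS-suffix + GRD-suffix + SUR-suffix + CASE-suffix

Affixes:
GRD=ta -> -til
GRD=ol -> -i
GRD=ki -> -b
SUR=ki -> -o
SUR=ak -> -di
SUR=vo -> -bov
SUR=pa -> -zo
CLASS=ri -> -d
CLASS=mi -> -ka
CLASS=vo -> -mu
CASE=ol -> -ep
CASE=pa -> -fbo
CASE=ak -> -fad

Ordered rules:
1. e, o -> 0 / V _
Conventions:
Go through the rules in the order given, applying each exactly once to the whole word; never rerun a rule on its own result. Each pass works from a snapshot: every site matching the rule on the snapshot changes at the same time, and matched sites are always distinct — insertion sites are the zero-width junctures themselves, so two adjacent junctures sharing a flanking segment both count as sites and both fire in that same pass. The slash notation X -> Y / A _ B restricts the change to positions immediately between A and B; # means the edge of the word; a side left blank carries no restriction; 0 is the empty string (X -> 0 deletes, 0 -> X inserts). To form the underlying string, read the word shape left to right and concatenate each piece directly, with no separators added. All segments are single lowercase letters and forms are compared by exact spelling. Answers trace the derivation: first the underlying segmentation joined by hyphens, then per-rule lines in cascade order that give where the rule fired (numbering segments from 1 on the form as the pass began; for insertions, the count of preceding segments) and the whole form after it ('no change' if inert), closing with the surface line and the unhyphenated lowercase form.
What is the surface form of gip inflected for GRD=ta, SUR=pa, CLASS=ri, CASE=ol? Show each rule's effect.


underlying: gip-d-til-zo-ep
1. e, o -> 0 / V _: fires at position(s) 10: gipdtilzop
surface: gipdtilzop


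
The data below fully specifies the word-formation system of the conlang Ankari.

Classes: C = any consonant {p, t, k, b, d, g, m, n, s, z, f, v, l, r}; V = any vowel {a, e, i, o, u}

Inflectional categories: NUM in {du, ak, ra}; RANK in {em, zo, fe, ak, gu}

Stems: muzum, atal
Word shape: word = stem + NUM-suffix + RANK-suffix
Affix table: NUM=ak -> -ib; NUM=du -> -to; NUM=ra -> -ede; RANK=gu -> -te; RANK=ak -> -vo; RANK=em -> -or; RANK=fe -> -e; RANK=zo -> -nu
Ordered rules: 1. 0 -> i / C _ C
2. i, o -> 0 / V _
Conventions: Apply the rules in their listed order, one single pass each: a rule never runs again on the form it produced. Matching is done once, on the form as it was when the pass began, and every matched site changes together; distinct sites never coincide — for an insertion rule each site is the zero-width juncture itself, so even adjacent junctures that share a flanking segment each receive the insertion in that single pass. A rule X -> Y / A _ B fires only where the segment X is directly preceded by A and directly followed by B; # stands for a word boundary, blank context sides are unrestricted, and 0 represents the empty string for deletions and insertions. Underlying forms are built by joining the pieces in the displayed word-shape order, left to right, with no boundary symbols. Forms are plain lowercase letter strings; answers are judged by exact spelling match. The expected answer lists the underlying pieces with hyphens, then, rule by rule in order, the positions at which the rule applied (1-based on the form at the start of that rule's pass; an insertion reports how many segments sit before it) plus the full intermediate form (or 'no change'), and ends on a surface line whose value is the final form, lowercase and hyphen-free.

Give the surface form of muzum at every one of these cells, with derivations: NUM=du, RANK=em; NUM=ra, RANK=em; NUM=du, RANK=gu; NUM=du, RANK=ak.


cell NUM=du, RANK=em:
underlying: muzum-to-or
1. 0 -> i / C _ C: inserts after position(s) 5: muzumitoor
2. i, o -> 0 / V _: fires at position(s) 9: muzumitor
surface: muzumitor

cell NUM=ra, RANK=em:
underlying: muzum-ede-or
1. 0 -> i / C _ C: no change
2. i, o -> 0 / V _: fires at position(s) 9: muzumeder
surface: muzumeder

cell NUM=du, RANK=gu:
underlying: muzum-to-te
1. 0 -> i / C _ C: inserts after position(s) 5: muzumitote
2. i, o -> 0 / V _: no change
surface: muzumitote

cell NUM=du, RANK=ak:
underlying: muzum-to-vo
1. 0 -> i / C _ C: inserts after position(s) 5: muzumitovo
2. i, o -> 0 / V _: no change
surface: muzumitovo


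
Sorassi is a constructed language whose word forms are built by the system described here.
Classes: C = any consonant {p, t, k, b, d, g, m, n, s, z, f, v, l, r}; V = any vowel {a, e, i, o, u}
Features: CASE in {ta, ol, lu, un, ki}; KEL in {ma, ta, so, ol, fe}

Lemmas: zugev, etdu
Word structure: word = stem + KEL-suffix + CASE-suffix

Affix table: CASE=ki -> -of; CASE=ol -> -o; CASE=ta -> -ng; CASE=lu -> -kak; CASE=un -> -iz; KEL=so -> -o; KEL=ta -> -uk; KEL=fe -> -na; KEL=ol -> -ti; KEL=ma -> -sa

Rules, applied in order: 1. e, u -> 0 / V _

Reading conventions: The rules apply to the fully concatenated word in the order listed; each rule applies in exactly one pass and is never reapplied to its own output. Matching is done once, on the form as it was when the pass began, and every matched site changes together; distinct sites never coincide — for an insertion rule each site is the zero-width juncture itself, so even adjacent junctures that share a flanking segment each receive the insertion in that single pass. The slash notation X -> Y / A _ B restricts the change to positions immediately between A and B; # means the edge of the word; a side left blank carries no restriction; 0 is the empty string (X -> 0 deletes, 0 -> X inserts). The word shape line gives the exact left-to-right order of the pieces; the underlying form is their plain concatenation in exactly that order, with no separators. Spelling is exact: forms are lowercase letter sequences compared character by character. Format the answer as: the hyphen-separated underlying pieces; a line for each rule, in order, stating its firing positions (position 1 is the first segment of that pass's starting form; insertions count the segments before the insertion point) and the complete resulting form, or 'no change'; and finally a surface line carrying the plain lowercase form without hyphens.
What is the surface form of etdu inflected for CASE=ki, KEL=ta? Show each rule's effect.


underlying: etdu-uk-of
1. e, u -> 0 / V _: fires at position(s) 5: etdukof
surface: etdukof


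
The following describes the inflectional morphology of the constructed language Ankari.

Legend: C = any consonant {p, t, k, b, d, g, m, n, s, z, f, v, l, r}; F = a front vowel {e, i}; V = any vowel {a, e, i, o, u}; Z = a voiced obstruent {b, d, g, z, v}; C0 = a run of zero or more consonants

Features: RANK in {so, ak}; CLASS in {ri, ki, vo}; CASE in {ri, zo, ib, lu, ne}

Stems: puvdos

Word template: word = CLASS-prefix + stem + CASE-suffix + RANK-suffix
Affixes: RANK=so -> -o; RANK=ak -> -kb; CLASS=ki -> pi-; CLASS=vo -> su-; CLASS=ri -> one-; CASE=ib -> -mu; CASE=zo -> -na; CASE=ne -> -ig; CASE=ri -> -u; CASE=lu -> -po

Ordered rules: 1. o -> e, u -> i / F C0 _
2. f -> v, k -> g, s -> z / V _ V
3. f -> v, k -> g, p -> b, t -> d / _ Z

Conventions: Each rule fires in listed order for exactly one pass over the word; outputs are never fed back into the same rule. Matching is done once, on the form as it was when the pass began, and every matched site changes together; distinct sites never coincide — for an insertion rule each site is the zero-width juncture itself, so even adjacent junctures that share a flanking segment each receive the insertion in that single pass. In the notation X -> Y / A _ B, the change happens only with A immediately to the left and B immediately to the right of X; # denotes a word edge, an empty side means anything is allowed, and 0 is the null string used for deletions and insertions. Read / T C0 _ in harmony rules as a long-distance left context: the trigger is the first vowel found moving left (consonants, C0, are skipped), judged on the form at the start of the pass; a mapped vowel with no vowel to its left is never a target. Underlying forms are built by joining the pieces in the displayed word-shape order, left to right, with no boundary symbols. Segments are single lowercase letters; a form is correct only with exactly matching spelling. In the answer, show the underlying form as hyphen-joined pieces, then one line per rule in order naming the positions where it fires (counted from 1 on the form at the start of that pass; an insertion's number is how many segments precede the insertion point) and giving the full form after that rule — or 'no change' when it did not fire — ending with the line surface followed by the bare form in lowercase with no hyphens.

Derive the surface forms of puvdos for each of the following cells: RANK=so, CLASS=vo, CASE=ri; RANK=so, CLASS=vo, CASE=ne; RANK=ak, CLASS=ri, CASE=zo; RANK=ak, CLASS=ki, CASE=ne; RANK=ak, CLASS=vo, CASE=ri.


cell RANK=so, CLASS=vo, CASE=ri:
underlying: su-puvdos-u-o
1. o -> e, u -> i / F C0 _: no change
2. f -> v, k -> g, s -> z / V _ V: fires at position(s) 8: supuvdozuo
3. f -> v, k -> g, p -> b, t -> d / _ Z: no change
surface: supuvdozuo

cell RANK=so, CLASS=vo, CASE=ne:
underlying: su-puvdos-ig-o
1. o -> e, u -> i / F C0 _: fires at position(s) 11: supuvdosige
2. f -> v, k -> g, s -> z / V _ V: fires at position(s) 8: supuvdozige
3. f -> v, k -> g, p -> b, t -> d / _ Z: no change
surface: supuvdozige

cell RANK=ak, CLASS=ri, CASE=zo:
underlying: one-puvdos-na-kb
1. o -> e, u -> i / F C0 _: fires at position(s) 5: onepivdosnakb
2. f -> v, k -> g, s -> z / V _ V: no change
3. f -> v, k -> g, p -> b, t -> d / _ Z: fires at position(s) 12: onepivdosnagb
surface: onepivdosnagb

cell RANK=ak, CLASS=ki, CASE=ne:
underlying: pi-puvdos-ig-kb
1. o -> e, u -> i / F C0 _: fires at position(s) 4: pipivdosigkb
2. f -> v, k -> g, s -> z / V _ V: fires at position(s) 8: pipivdozigkb
3. f -> v, k -> g, p -> b, t -> d / _ Z: fires at position(s) 11: pipivdoziggb
surface: pipivdoziggb

cell RANK=ak, CLASS=vo, CASE=ri:
underlying: su-puvdos-u-kb
1. o -> e, u -> i / F C0 _: no change
2. f -> v, k -> g, s -> z / V _ V: fires at position(s) 8: supuvdozukb
3. f -> v, k -> g, p -> b, t -> d / _ Z: fires at position(s) 10: supuvdozugb
surface: supuvdozugb


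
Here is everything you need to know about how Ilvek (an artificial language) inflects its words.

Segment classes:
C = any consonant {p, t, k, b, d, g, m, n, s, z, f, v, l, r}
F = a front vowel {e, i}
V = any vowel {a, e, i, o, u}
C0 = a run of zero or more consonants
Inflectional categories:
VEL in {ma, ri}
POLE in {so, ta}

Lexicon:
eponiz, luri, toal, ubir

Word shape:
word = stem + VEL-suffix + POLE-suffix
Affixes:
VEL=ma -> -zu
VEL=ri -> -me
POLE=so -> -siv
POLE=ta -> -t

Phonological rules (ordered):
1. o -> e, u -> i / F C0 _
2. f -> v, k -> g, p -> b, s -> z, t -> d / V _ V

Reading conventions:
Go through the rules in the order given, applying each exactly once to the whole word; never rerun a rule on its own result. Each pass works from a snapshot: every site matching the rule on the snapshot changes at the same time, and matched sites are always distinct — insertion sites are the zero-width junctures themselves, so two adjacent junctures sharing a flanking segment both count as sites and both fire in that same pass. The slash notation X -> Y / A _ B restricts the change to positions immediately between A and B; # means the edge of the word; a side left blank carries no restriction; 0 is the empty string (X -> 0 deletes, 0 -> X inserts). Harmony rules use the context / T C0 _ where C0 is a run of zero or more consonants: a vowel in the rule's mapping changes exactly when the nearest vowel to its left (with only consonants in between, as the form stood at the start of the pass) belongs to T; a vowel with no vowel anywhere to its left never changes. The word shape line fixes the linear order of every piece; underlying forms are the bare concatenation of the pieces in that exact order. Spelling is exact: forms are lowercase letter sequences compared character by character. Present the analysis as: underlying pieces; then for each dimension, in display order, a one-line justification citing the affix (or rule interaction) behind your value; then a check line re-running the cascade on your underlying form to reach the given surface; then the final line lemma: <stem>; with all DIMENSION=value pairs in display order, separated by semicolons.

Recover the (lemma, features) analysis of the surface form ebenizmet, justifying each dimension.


underlying: eponiz-me-t
VEL=ri - signalled by the affix -me
POLE=ta - signalled by the affix -t
check: eponizmet -> epenizmet -> ebenizmet
lemma: eponiz; VEL=ri; POLE=ta


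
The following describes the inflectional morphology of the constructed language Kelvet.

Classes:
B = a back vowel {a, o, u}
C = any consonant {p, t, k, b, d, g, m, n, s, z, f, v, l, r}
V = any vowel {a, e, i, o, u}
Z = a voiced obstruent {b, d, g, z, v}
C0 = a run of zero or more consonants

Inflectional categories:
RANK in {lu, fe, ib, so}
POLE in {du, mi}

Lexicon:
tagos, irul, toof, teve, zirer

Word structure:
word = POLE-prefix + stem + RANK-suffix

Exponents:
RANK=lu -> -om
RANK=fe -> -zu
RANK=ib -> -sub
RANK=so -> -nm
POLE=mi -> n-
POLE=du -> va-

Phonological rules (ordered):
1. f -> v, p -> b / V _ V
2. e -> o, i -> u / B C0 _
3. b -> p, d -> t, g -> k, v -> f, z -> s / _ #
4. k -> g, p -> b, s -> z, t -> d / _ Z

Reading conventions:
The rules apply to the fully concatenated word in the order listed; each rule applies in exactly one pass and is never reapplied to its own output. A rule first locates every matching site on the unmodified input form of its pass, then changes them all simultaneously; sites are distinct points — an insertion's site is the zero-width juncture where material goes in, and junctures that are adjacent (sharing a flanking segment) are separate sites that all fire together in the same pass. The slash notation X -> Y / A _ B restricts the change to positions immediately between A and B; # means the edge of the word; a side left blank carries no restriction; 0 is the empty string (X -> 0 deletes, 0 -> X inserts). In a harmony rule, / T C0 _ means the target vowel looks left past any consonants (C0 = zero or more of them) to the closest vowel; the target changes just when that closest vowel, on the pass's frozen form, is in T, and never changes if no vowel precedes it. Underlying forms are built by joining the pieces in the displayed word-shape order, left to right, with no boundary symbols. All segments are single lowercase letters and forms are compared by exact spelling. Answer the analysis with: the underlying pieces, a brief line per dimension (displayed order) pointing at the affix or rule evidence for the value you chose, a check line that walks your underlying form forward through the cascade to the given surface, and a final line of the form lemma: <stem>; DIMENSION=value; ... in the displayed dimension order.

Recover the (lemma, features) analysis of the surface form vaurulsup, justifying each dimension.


underlying: va-irul-sub
RANK=ib - signalled by the affix -sub
POLE=du - signalled by the affix va-
check: vairulsub -> vairulsub -> vaurulsub -> vaurulsup -> vaurulsup
lemma: irul; RANK=ib; POLE=du


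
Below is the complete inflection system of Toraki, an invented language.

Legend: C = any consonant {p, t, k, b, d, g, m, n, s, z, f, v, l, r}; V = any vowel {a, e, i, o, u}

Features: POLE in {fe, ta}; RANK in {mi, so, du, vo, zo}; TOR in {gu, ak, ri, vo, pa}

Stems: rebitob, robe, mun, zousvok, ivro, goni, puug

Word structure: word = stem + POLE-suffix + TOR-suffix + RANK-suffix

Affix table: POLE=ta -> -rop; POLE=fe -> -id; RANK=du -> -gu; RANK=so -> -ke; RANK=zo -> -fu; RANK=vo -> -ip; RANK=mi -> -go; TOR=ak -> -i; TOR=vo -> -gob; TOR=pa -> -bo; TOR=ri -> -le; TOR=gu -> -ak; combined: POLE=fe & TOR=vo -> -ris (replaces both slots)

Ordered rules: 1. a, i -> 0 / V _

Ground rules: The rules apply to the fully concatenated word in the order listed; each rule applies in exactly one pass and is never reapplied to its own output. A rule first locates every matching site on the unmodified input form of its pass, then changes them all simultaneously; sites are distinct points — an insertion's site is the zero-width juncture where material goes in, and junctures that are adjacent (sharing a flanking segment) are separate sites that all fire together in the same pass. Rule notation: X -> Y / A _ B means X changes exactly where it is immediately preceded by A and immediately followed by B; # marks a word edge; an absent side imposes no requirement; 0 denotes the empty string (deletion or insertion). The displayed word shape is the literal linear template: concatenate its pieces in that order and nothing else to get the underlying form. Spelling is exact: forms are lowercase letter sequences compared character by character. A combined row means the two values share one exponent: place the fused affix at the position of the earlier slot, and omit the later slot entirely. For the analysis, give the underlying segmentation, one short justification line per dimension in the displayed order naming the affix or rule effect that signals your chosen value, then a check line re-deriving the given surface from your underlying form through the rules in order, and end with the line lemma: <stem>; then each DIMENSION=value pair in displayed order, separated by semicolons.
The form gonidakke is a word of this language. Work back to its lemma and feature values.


underlying: goni-id-ak-ke
POLE=fe - signalled by the affix -id
RANK=so - signalled by the affix -ke
TOR=gu - signalled by the affix -ak
check: goniidakke -> gonidakke
lemma: goni; POLE=fe; RANK=so; TOR=gu


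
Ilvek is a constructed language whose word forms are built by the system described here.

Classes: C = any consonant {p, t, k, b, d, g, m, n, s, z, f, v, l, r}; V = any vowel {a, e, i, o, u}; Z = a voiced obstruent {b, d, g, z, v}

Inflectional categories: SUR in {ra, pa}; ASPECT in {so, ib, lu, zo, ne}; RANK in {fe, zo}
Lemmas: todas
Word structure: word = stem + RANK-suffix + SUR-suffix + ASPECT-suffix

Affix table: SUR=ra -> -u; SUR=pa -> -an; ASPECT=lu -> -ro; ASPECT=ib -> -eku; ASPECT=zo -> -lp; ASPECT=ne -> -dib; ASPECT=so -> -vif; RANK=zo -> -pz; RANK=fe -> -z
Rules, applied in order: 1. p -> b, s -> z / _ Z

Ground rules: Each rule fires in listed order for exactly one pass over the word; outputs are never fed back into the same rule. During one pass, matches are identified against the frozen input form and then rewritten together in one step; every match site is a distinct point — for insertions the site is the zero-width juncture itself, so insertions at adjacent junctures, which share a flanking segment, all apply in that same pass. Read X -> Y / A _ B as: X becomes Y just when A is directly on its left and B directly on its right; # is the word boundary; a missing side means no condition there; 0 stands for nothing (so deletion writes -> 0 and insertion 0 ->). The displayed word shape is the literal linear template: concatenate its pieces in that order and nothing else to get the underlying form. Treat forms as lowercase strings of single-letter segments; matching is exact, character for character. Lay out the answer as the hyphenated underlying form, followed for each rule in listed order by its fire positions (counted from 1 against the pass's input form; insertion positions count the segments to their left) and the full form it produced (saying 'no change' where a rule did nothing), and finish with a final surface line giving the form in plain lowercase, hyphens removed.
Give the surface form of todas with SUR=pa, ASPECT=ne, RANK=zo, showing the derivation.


underlying: todas-pz-an-dib
1. p -> b, s -> z / _ Z: fires at position(s) 6: todasbzandib
surface: todasbzandib


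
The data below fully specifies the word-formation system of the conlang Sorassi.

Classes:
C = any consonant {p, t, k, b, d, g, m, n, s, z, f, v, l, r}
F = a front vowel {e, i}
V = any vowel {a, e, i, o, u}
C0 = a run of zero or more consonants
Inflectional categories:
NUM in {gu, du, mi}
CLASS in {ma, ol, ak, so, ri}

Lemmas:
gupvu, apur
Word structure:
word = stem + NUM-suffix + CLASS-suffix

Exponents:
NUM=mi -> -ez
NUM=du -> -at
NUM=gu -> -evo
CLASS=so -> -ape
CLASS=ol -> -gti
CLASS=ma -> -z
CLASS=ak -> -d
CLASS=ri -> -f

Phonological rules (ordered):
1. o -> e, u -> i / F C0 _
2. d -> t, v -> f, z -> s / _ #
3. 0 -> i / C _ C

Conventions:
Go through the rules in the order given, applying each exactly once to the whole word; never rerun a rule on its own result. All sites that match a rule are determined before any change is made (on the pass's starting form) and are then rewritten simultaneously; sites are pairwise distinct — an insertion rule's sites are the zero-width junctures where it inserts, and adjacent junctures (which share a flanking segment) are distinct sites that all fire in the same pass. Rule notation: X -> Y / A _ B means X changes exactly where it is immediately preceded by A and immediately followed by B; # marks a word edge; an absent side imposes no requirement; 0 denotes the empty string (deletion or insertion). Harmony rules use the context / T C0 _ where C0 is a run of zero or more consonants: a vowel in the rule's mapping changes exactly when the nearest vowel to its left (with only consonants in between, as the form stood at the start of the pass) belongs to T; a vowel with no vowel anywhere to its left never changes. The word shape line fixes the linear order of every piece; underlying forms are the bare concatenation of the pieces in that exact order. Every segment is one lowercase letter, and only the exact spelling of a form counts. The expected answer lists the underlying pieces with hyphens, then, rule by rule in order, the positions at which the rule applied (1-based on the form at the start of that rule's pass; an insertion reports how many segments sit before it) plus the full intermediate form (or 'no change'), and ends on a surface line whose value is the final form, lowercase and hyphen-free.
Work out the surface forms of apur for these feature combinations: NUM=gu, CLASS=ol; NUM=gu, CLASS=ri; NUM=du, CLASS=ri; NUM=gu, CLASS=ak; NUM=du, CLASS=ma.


cell NUM=gu, CLASS=ol:
underlying: apur-evo-gti
1. o -> e, u -> i / F C0 _: fires at position(s) 7: apurevegti
2. d -> t, v -> f, z -> s / _ #: no change
3. 0 -> i / C _ C: inserts after position(s) 8: apurevegiti
surface: apurevegiti

cell NUM=gu, CLASS=ri:
underlying: apur-evo-f
1. o -> e, u -> i / F C0 _: fires at position(s) 7: apurevef
2. d -> t, v -> f, z -> s / _ #: no change
3. 0 -> i / C _ C: no change
surface: apurevef

cell NUM=du, CLASS=ri:
underlying: apur-at-f
1. o -> e, u -> i / F C0 _: no change
2. d -> t, v -> f, z -> s / _ #: no change
3. 0 -> i / C _ C: inserts after position(s) 6: apuratif
surface: apuratif

cell NUM=gu, CLASS=ak:
underlying: apur-evo-d
1. o -> e, u -> i / F C0 _: fires at position(s) 7: apureved
2. d -> t, v -> f, z -> s / _ #: fires at position(s) 8: apurevet
3. 0 -> i / C _ C: no change
surface: apurevet

cell NUM=du, CLASS=ma:
underlying: apur-at-z
1. o -> e, u -> i / F C0 _: no change
2. d -> t, v -> f, z -> s / _ #: fires at position(s) 7: apurats
3. 0 -> i / C _ C: inserts after position(s) 6: apuratis
surface: apuratis


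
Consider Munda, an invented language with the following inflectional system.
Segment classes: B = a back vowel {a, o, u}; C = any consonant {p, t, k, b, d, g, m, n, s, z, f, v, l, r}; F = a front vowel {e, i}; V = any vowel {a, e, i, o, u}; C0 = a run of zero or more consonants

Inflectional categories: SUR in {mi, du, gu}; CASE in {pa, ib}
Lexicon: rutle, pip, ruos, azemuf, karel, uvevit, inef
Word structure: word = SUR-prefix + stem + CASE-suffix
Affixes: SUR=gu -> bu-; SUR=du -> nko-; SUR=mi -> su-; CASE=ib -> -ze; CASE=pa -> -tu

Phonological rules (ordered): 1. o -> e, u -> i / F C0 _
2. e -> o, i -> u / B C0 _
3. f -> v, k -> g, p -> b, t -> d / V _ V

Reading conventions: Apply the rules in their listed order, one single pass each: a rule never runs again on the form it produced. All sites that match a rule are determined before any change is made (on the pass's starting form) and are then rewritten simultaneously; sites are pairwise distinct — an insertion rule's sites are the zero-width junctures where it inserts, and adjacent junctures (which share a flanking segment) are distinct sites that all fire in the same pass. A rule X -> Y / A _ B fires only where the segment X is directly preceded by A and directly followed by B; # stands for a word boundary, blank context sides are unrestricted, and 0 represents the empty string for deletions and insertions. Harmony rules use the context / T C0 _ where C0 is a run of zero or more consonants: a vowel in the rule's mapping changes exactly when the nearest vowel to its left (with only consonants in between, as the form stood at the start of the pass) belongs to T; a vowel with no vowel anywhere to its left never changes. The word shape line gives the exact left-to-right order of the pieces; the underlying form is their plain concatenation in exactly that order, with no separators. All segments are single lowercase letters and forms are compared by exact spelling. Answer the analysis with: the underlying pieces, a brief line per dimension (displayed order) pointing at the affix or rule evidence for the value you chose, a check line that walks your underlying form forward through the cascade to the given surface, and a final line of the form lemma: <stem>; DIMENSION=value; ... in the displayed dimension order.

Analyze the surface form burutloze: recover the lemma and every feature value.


underlying: bu-rutle-ze
SUR=gu - signalled by the affix bu-
CASE=ib - signalled by the affix -ze
check: burutleze -> burutleze -> burutloze -> burutloze
lemma: rutle; SUR=gu; CASE=ib
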